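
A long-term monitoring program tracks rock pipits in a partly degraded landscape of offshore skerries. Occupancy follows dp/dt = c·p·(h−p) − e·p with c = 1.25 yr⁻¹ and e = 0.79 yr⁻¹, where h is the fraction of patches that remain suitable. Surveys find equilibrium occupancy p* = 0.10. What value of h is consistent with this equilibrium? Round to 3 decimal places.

0.732

At equilibrium c(h−p*) = e, so h = p* + e/c.
h = 0.10 + 0.79/1.25 = 0.10 + 0.6320 = 0.7320.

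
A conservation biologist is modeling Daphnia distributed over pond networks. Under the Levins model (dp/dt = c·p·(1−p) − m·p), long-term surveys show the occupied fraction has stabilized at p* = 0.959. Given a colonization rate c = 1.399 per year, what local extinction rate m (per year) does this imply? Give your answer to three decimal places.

0.057

At equilibrium c(1−p*) = m.
m = 1.399 × (1 − 0.959) = 1.399 × 0.0410 = 0.0574.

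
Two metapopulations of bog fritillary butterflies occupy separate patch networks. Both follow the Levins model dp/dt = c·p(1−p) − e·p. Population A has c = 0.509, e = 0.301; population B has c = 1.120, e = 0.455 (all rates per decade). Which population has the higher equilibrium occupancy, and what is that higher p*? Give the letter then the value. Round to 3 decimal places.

B, 0.594

A: p*_A = 1 − 0.301/0.509 = 0.4086.
B: p*_B = 1 − 0.455/1.120 = 0.5938.
B is higher at 0.5938.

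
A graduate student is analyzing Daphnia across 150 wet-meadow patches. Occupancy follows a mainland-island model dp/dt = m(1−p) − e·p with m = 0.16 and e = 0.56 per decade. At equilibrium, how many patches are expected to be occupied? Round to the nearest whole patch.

p* = m/(m+e) = 0.16/0.7200 = 0.2222.
Expected occupied patches = N × p* = 150 × 0.2222 = 33.33 ≈ 33.

33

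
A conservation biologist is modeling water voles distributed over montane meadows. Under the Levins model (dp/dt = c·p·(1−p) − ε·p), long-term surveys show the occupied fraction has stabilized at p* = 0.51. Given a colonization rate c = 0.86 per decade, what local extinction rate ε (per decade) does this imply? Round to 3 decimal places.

At equilibrium c(1−p*) = ε.
ε = 0.86 × (1 − 0.51) = 0.86 × 0.4900 = 0.4214.

0.421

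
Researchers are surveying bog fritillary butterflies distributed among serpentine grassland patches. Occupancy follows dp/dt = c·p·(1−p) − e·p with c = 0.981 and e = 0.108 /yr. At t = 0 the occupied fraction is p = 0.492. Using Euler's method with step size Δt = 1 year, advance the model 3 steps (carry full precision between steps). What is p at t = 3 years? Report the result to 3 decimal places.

Update rule: p ← p + [c·p·(1−p) − e·p]·Δt with Δt = 1.
step 1: Δp = +0.19205, p = 0.68405
step 2: Δp = +0.13814, p = 0.82219
step 3: Δp = +0.05462, p = 0.87681

0.877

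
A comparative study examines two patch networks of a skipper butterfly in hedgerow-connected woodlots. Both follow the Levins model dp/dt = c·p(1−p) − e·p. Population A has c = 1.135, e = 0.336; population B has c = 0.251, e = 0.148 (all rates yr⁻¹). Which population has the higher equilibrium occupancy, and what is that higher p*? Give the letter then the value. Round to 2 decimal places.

A: p*_A = 1 − 0.336/1.135 = 0.7040.
B: p*_B = 1 − 0.148/0.251 = 0.4104.
A is higher at 0.7040.

A, 0.70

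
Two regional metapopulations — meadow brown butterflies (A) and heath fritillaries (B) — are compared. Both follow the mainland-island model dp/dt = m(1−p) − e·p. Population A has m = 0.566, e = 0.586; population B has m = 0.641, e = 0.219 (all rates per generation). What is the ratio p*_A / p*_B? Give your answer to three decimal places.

0.659

A: p*_A = m/(m+e) = 0.566/1.1520 = 0.4913.
B: p*_B = 0.641/0.8600 = 0.7453.
p*_A / p*_B = 0.4913/0.7453 = 0.6592.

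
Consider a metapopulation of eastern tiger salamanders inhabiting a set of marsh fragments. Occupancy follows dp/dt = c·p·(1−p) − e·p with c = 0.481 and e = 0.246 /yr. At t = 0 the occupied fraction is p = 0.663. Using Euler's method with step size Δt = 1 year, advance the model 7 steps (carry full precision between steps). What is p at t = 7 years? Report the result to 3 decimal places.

0.507

Update rule: p ← p + [c·p·(1−p) − e·p]·Δt with Δt = 1.
p: 0.66300 → 0.60737  (Δp = -0.05563)
p: 0.60737 → 0.57266  (Δp = -0.03471)
p: 0.57266 → 0.54950  (Δp = -0.02316)
p: 0.54950 → 0.53339  (Δp = -0.01611)
p: 0.53339 → 0.52189  (Δp = -0.01150)
p: 0.52189 → 0.51353  (Δp = -0.00837)
p: 0.51353 → 0.50736  (Δp = -0.00617)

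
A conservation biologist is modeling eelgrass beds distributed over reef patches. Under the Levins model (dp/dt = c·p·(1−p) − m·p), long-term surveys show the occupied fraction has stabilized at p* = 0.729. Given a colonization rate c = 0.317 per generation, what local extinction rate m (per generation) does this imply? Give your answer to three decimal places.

At equilibrium c(1−p*) = m.
m = 0.317 × (1 − 0.729) = 0.317 × 0.2710 = 0.0859.

0.086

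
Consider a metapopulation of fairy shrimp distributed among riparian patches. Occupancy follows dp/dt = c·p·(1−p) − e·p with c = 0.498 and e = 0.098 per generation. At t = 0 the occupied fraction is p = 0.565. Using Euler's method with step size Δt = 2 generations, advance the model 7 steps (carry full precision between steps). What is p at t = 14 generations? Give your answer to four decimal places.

0.8032

Update rule: p ← p + [c·p·(1−p) − e·p]·Δt with Δt = 2.
step 1: Δp = +0.13405, p = 0.69905
step 2: Δp = +0.07252, p = 0.77157
step 3: Δp = +0.02431, p = 0.79589
step 4: Δp = +0.00581, p = 0.80169
step 5: Δp = +0.00121, p = 0.80291
step 6: Δp = +0.00024, p = 0.80315
step 7: Δp = +0.00005, p = 0.80320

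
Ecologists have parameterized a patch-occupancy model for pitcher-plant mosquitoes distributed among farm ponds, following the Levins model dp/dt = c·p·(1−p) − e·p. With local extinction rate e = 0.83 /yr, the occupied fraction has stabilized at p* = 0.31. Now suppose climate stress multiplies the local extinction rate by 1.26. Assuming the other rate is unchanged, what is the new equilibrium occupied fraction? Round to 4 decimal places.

Balance c(1−p*) = e gives c = e/(1 − 0.31000) = 0.83/0.69000 = 1.20290.
New p* = 1 − e/c = 1 − 1.04580/1.20290 = 0.13060.

0.1306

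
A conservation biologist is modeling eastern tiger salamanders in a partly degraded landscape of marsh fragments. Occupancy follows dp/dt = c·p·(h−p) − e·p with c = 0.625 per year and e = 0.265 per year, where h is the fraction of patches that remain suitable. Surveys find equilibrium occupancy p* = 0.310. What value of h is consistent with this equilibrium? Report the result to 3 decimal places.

0.734

At equilibrium c(h−p*) = e, so h = p* + e/c.
h = 0.310 + 0.265/0.625 = 0.310 + 0.4240 = 0.7340.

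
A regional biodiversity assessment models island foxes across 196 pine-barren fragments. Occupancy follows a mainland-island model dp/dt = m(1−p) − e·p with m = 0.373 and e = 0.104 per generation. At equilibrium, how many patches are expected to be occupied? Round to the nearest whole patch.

153

p* = m/(m+e) = 0.373/0.4770 = 0.7820.
Expected occupied patches = N × p* = 196 × 0.7820 = 153.27 ≈ 153.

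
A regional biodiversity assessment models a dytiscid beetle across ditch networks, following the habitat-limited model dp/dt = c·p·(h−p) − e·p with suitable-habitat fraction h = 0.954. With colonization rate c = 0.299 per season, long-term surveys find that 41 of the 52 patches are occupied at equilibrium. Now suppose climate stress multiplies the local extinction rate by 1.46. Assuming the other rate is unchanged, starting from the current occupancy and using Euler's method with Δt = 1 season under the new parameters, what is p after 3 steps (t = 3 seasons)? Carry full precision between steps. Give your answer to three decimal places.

0.747

Observed p* = 41/52 = 0.78846.
Balance c(h−p*) = e gives e = 0.299×(0.954 − 0.78846) = 0.04950.
Starting from p₀ = 0.78846; update p ← p + (dp/dt)·Δt with the new parameters.
  1  |  dp/dt·Δt = -0.017952  |  p_1 = 0.770510
  2  |  dp/dt·Δt = -0.013407  |  p_2 = 0.757102
  3  |  dp/dt·Δt = -0.010139  |  p_3 = 0.746963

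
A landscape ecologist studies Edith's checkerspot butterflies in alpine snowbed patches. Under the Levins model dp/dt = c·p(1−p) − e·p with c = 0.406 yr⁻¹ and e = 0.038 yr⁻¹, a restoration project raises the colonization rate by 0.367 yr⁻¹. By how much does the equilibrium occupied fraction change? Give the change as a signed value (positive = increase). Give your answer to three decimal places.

Before: p* = 1 − 0.038/0.406 = 0.9064.
After the change, c = 0.773, e = 0.038, so p* = 1 − 0.038/0.773 = 0.9508.
Δp* = 0.9508 − 0.9064 = +0.0444.

0.044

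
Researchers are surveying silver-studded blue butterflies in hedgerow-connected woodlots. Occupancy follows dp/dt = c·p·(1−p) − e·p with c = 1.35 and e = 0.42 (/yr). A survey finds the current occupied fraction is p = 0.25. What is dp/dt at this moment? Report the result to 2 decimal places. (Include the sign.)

0.15

Colonization term: c·p·(1−p) = 1.35×0.25×0.7500 = 0.25313.
Extinction term: e·p = 0.10500.
dp/dt = 0.25313 − 0.10500 = 0.14813.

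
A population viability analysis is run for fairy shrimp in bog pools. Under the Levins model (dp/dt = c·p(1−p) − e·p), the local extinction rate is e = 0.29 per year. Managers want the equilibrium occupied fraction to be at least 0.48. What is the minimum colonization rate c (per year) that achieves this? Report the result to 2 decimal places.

p* = 1 − e/c ≥ 0.48 requires e/c ≤ 0.5200, i.e. c ≥ e/0.5200.
c_min = 0.29/0.5200 = 0.5577.

0.56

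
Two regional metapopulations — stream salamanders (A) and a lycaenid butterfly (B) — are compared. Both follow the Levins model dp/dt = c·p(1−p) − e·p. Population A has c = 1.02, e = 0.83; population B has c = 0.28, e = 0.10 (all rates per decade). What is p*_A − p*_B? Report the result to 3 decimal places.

A: p*_A = 1 − 0.83/1.02 = 0.1863.
B: p*_B = 1 − 0.10/0.28 = 0.6429.
p*_A − p*_B = 0.1863 − 0.6429 = -0.4566.

-0.457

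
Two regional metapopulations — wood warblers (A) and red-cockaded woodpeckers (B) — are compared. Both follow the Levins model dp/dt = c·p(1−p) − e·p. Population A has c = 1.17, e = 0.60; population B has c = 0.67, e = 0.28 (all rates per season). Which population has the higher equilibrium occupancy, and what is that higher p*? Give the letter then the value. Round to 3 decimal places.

A: p*_A = 1 − 0.60/1.17 = 0.4872.
B: p*_B = 1 − 0.28/0.67 = 0.5821.
B is higher at 0.5821.

B, 0.582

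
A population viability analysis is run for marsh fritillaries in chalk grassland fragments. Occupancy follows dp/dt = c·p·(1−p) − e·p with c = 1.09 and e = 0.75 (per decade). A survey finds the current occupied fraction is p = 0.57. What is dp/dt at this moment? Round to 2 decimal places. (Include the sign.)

-0.16

Colonization term: c·p·(1−p) = 1.09×0.57×0.4300 = 0.26716.
Extinction term: e·p = 0.42750.
dp/dt = 0.26716 − 0.42750 = -0.16034.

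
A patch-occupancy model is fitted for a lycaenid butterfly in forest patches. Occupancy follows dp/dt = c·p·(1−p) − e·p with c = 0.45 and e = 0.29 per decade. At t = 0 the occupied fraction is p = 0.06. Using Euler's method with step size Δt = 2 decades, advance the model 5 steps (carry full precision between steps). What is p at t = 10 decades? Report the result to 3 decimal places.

0.170

Update rule: p ← p + [c·p·(1−p) − e·p]·Δt with Δt = 2.
p: 0.06000 → 0.07596  (Δp = +0.01596)
p: 0.07596 → 0.09507  (Δp = +0.01911)
p: 0.09507 → 0.11736  (Δp = +0.02229)
p: 0.11736 → 0.14252  (Δp = +0.02516)
p: 0.14252 → 0.16985  (Δp = +0.02733)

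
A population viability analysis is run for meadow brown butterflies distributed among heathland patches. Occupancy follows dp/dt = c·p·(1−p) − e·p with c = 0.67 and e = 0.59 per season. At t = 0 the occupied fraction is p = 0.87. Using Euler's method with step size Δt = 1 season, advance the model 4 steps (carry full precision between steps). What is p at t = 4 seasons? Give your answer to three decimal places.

Update rule: p ← p + [c·p·(1−p) − e·p]·Δt with Δt = 1.
t = 1: p = 0.87000 + (-0.43752) = 0.43248
t = 2: p = 0.43248 + (-0.09072) = 0.34176
t = 3: p = 0.34176 + (-0.05092) = 0.29085
t = 4: p = 0.29085 + (-0.03341) = 0.25744

0.257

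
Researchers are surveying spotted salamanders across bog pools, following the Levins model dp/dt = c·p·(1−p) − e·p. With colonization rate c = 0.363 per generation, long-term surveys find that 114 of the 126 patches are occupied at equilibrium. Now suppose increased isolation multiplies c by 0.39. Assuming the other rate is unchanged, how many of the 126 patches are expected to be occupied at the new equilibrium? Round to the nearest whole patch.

Observed p* = 114/126 = 0.90476.
Balance c(1−p*) = e gives e = 0.363×(1 − 0.90476) = 0.03457.
New p* = 1 − e/c = 1 − 0.03457/0.14157 = 0.75581.
Expected occupied = 126 × 0.75581 = 95.23 ≈ 95.

95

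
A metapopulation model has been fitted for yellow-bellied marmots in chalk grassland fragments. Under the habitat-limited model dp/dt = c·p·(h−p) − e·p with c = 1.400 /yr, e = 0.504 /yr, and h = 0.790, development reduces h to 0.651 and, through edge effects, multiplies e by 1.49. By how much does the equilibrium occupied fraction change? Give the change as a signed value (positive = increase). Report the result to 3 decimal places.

-0.315

Before: p* = h − e/c = 0.790 − 0.504/1.400 = 0.790 − 0.3600 = 0.4300.
After: c = 1.4, e = 0.75096, h = 0.651; p* = 0.651 − 0.75096/1.4 = 0.1146.
Δp* = 0.1146 − 0.4300 = -0.3154.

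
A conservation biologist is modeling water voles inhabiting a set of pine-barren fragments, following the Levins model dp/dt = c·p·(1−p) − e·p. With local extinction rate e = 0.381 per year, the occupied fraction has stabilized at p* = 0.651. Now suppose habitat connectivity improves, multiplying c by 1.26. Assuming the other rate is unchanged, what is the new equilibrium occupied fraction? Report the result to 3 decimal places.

Balance c(1−p*) = e gives c = e/(1 − 0.65100) = 0.381/0.34900 = 1.09169.
New p* = 1 − e/c = 1 − 0.38100/1.37553 = 0.72302.

0.723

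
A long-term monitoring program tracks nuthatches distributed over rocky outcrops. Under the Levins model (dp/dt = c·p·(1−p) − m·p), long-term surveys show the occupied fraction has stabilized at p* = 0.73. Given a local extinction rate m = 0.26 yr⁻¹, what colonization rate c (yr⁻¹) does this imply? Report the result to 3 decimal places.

At equilibrium c(1−p*) = m, so c = m/(1−p*).
c = 0.26/(1 − 0.73) = 0.26/0.2700 = 0.9630.

0.963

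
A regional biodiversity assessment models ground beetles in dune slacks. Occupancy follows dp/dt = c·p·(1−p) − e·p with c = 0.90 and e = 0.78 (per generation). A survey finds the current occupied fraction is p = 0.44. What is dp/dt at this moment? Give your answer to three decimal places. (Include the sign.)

Colonization term: c·p·(1−p) = 0.90×0.44×0.5600 = 0.22176.
Extinction term: e·p = 0.34320.
dp/dt = 0.22176 − 0.34320 = -0.12144.

-0.121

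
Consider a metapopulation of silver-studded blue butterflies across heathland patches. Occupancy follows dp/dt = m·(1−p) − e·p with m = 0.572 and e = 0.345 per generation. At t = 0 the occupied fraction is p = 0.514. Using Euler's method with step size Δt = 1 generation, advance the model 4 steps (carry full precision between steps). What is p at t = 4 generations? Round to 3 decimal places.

0.624

Update rule: p ← p + [m·(1−p) − e·p]·Δt with Δt = 1.
p: 0.51400 → 0.61466  (Δp = +0.10066)
p: 0.61466 → 0.62302  (Δp = +0.00835)
p: 0.62302 → 0.62371  (Δp = +0.00069)
p: 0.62371 → 0.62377  (Δp = +0.00006)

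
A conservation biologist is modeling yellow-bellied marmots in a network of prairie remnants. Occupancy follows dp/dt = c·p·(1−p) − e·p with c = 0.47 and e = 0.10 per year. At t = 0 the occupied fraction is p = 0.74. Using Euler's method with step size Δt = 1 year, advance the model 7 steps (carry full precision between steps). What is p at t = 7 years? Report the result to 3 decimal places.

0.785

Update rule: p ← p + [c·p·(1−p) − e·p]·Δt with Δt = 1.
t = 1: p = 0.74000 + (+0.01643) = 0.75643
t = 2: p = 0.75643 + (+0.01095) = 0.76738
t = 3: p = 0.76738 + (+0.00716) = 0.77454
t = 4: p = 0.77454 + (+0.00462) = 0.77916
t = 5: p = 0.77916 + (+0.00296) = 0.78212
t = 6: p = 0.78212 + (+0.00188) = 0.78400
t = 7: p = 0.78400 + (+0.00119) = 0.78519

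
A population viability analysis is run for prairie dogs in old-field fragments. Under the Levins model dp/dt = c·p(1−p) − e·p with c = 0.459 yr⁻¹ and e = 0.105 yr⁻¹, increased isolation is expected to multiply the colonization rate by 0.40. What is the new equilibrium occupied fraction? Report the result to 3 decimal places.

Before: p* = 1 − 0.105/0.459 = 0.7712.
After the change, c = 0.1836, e = 0.105, so p* = 1 − 0.105/0.1836 = 0.4281.

0.428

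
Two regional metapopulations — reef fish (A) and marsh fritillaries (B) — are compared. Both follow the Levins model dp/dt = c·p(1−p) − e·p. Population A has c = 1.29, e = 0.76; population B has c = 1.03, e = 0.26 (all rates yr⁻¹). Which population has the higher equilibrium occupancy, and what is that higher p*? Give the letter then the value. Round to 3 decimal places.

B, 0.748

A: p*_A = 1 − 0.76/1.29 = 0.4109.
B: p*_B = 1 − 0.26/1.03 = 0.7476.
B is higher at 0.7476.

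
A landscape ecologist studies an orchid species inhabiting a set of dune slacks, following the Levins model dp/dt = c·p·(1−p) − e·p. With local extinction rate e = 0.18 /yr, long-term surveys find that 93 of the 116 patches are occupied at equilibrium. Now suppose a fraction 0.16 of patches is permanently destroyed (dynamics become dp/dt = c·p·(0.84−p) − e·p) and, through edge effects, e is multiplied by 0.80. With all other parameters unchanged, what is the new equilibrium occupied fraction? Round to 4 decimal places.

Observed p* = 93/116 = 0.80172.
Balance c(1−p*) = e gives c = e/(1 − 0.80172) = 0.18/0.19828 = 0.90781.
New p* = 0.84 − e/c = 0.84 − 0.14400/0.90781 = 0.68138.

0.6814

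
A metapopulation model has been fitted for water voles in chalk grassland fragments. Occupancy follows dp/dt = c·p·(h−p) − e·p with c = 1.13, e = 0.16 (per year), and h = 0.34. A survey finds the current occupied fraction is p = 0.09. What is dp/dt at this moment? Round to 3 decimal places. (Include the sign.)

0.011

Colonization term: c·p·(h−p) = 1.13×0.09×0.2500 = 0.02542.
Extinction term: e·p = 0.01440.
dp/dt = 0.02542 − 0.01440 = 0.01102.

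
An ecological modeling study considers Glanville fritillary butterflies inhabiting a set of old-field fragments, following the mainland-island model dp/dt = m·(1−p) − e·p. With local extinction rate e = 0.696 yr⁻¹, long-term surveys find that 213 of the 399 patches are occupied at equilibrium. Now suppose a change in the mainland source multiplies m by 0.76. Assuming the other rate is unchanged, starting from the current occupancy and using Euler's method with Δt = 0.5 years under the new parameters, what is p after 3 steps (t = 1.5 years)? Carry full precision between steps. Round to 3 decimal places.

Observed p* = 213/399 = 0.53383.
Balance m(1−p*) = e·p* gives m = e·p*/(1−p*) = 0.696×0.53383/0.46617 = 0.79703.
Starting from p₀ = 0.53383; update p ← p + (dp/dt)·Δt with the new parameters.
step 1: Δp = -0.04459, p = 0.48925
step 2: Δp = -0.01557, p = 0.47368
step 3: Δp = -0.00543, p = 0.46825

0.468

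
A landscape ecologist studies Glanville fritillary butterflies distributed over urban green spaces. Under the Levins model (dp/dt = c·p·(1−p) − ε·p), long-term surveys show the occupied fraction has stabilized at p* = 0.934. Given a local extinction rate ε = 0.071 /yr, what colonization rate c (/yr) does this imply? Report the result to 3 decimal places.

At equilibrium c(1−p*) = ε, so c = ε/(1−p*).
c = 0.071/(1 − 0.934) = 0.071/0.0660 = 1.0758.

1.076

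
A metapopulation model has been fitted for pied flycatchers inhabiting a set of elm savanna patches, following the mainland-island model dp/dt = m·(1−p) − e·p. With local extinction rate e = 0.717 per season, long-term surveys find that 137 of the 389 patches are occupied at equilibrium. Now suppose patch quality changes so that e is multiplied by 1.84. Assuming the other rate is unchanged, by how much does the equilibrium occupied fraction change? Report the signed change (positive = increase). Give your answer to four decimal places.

Observed p* = 137/389 = 0.35219.
Balance m(1−p*) = e·p* gives m = e·p*/(1−p*) = 0.717×0.35219/0.64781 = 0.38981.
New p* = m/(m+e) = 0.38981/(0.38981+1.31928) = 0.22808.
Δp* = 0.22808 − 0.35219 = -0.12411.

-0.1241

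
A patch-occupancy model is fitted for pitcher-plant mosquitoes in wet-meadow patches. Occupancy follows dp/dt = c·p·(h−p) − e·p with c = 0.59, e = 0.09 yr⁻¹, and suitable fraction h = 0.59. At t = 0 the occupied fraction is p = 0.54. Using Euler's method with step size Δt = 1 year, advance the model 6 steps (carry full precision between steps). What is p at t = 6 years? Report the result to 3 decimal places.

0.451

Update rule: p ← p + [c·p·(h−p) − e·p]·Δt with Δt = 1.
t = 1: p = 0.54000 + (-0.03267) = 0.50733
t = 2: p = 0.50733 + (-0.02091) = 0.48642
t = 3: p = 0.48642 + (-0.01405) = 0.47237
t = 4: p = 0.47237 + (-0.00973) = 0.46264
t = 5: p = 0.46264 + (-0.00687) = 0.45576
t = 6: p = 0.45576 + (-0.00492) = 0.45084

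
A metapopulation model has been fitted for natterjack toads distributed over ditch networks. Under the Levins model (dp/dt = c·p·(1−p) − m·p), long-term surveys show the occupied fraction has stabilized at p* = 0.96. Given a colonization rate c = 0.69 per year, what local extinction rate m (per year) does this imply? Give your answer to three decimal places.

0.028

At equilibrium c(1−p*) = m.
m = 0.69 × (1 − 0.96) = 0.69 × 0.0400 = 0.0276.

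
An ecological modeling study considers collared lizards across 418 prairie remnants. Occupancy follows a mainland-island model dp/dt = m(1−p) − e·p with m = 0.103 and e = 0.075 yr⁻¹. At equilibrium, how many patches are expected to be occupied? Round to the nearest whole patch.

242

p* = m/(m+e) = 0.103/0.1780 = 0.5787.
Expected occupied patches = N × p* = 418 × 0.5787 = 241.88 ≈ 242.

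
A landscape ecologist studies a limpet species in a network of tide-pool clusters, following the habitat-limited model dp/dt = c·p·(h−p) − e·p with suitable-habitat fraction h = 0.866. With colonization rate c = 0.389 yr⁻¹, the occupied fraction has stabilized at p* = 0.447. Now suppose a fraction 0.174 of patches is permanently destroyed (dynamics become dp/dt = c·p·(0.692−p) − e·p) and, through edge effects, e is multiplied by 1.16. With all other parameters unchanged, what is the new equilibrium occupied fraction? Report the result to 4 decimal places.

Balance c(h−p*) = e gives e = 0.389×(0.866 − 0.44700) = 0.16299.
New p* = 0.692 − e/c = 0.692 − 0.18907/0.38900 = 0.20596.

0.2060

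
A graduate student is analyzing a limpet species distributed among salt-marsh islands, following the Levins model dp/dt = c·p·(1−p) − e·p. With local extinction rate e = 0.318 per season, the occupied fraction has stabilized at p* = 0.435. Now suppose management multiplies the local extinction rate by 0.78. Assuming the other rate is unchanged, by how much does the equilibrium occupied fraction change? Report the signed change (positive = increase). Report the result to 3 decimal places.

Balance c(1−p*) = e gives c = e/(1 − 0.43500) = 0.318/0.56500 = 0.56283.
New p* = 1 − e/c = 1 − 0.24804/0.56283 = 0.55930.
Δp* = 0.55930 − 0.43500 = +0.12430.

0.124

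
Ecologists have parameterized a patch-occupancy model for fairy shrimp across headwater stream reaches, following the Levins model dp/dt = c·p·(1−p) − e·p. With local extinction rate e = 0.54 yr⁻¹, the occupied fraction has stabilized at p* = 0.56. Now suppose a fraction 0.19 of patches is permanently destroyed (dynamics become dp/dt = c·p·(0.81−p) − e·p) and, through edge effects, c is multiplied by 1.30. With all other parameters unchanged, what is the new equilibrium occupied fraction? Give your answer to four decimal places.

Balance c(1−p*) = e gives c = e/(1 − 0.56000) = 0.54/0.44000 = 1.22727.
New p* = 0.81 − e/c = 0.81 − 0.54000/1.59545 = 0.47154.

0.4715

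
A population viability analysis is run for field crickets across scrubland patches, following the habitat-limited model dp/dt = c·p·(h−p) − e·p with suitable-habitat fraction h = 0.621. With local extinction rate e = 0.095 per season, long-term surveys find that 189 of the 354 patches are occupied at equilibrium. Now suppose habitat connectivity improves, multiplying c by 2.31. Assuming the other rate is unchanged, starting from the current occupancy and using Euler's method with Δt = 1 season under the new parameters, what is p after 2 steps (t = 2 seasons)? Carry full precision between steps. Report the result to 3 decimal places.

0.575

Observed p* = 189/354 = 0.53390.
Balance c(h−p*) = e gives c = e/(0.621 − 0.53390) = 0.095/0.08710 = 1.09068.
Starting from p₀ = 0.53390; update p ← p + (dp/dt)·Δt with the new parameters.
  1  |  dp/dt·Δt = +0.066444  |  p_1 = 0.600342
  2  |  dp/dt·Δt = -0.025786  |  p_2 = 0.574556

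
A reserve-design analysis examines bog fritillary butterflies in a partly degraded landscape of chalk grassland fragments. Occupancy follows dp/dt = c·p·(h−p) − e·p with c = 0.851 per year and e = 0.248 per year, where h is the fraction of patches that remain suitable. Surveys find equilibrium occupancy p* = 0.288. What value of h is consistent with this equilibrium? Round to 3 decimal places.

0.579

At equilibrium c(h−p*) = e, so h = p* + e/c.
h = 0.288 + 0.248/0.851 = 0.288 + 0.2914 = 0.5794.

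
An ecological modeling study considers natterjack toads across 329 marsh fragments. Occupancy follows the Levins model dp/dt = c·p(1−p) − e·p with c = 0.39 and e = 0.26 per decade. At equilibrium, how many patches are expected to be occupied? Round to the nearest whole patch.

110

p* = 1 − e/c = 1 − 0.26/0.39 = 0.3333.
Expected occupied patches = N × p* = 329 × 0.3333 = 109.67 ≈ 110.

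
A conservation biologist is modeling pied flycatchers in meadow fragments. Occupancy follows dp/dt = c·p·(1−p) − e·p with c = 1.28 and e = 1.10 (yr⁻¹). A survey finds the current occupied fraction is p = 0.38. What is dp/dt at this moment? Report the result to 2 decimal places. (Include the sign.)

-0.12

Colonization term: c·p·(1−p) = 1.28×0.38×0.6200 = 0.30157.
Extinction term: e·p = 0.41800.
dp/dt = 0.30157 − 0.41800 = -0.11643.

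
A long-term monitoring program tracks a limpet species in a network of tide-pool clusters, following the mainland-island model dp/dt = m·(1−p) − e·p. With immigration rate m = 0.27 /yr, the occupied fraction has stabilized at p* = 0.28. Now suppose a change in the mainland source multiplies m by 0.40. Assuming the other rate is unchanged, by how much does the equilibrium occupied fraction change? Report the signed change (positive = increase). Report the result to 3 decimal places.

Balance m(1−p*) = e·p* gives e = m(1−p*)/p* = 0.27×0.72000/0.28000 = 0.69429.
New p* = m/(m+e) = 0.10800/(0.10800+0.69429) = 0.13461.
Δp* = 0.13461 − 0.28000 = -0.14539.

-0.145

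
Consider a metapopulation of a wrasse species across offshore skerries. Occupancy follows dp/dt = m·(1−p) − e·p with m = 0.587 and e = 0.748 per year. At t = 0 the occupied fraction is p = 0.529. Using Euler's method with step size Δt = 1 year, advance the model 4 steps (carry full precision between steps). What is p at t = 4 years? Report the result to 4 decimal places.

Update rule: p ← p + [m·(1−p) − e·p]·Δt with Δt = 1.
step 1: Δp = -0.11922, p = 0.40978
step 2: Δp = +0.03994, p = 0.44972
step 3: Δp = -0.01338, p = 0.43634
step 4: Δp = +0.00448, p = 0.44083

0.4408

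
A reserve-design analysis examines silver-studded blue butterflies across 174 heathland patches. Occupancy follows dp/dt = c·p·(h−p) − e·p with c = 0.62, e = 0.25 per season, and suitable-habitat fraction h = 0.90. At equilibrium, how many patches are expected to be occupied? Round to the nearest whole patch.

86

p* = h − e/c = 0.90 − 0.4032 = 0.4968.
Expected occupied patches = N × p* = 174 × 0.4968 = 86.44 ≈ 86.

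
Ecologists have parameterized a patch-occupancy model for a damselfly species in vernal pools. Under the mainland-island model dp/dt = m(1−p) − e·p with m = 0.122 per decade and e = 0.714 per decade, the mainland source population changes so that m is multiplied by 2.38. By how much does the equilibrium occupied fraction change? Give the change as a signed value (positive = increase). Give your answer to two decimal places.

0.14

Before: p* = 0.122/(0.122+0.714) = 0.1459.
After: m = 0.29036, e = 0.714; p* = 0.29036/1.0044 = 0.2891.
Δp* = 0.2891 − 0.1459 = +0.1432.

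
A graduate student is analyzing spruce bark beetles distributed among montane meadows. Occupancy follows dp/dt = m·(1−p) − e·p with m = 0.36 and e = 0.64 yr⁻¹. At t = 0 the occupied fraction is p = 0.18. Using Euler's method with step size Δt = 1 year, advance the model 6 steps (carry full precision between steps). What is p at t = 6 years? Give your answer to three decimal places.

Update rule: p ← p + [m·(1−p) − e·p]·Δt with Δt = 1.
t = 1: p = 0.18000 + (+0.18000) = 0.36000
t = 2: p = 0.36000 + (+0.00000) = 0.36000
t = 3: p = 0.36000 + (+0.00000) = 0.36000
t = 4: p = 0.36000 + (+0.00000) = 0.36000
t = 5: p = 0.36000 + (+0.00000) = 0.36000
t = 6: p = 0.36000 + (+0.00000) = 0.36000

0.360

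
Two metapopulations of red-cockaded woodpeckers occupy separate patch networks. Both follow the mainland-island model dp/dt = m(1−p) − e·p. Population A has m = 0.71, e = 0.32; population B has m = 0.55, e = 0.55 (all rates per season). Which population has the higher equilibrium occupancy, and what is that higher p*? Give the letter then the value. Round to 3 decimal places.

A: p*_A = m/(m+e) = 0.71/1.0300 = 0.6893.
B: p*_B = 0.55/1.1000 = 0.5000.
A is higher at 0.6893.

A, 0.689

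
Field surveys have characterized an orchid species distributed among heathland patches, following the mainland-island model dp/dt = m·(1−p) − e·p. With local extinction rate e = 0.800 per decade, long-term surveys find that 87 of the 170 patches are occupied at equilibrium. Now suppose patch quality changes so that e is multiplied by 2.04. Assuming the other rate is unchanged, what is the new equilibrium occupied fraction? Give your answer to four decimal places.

Observed p* = 87/170 = 0.51176.
Balance m(1−p*) = e·p* gives m = e·p*/(1−p*) = 0.800×0.51176/0.48824 = 0.83854.
New p* = m/(m+e) = 0.83854/(0.83854+1.63200) = 0.33942.

0.3394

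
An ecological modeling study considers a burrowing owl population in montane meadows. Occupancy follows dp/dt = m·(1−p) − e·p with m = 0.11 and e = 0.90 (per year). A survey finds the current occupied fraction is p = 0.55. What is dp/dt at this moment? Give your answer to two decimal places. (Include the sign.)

-0.45

Colonization term: m·(1−p) = 0.11×0.4500 = 0.04950.
Extinction term: e·p = 0.49500.
dp/dt = 0.04950 − 0.49500 = -0.44550.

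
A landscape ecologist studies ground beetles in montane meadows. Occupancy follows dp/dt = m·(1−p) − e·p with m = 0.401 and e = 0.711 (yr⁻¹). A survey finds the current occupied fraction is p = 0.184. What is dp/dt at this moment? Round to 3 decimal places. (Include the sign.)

0.196

Colonization term: m·(1−p) = 0.401×0.8160 = 0.32722.
Extinction term: e·p = 0.13082.
dp/dt = 0.32722 − 0.13082 = 0.19639.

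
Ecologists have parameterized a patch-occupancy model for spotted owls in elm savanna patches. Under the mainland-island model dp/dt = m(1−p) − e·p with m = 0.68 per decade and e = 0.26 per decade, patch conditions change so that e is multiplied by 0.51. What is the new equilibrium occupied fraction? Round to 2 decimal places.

0.84

Before: p* = 0.68/(0.68+0.26) = 0.7234.
After: m = 0.68, e = 0.1326; p* = 0.68/0.8126 = 0.8368.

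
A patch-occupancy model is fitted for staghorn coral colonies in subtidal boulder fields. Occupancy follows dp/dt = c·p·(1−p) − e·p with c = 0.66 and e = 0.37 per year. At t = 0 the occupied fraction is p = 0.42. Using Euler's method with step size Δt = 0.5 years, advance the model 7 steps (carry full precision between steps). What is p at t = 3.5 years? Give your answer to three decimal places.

Update rule: p ← p + [c·p·(1−p) − e·p]·Δt with Δt = 0.5.
  1  |  dp/dt·Δt = +0.002688  |  p_1 = 0.422688
  2  |  dp/dt·Δt = +0.002330  |  p_2 = 0.425018
  3  |  dp/dt·Δt = +0.002016  |  p_3 = 0.427035
  4  |  dp/dt·Δt = +0.001742  |  p_4 = 0.428776
  5  |  dp/dt·Δt = +0.001502  |  p_5 = 0.430279
  6  |  dp/dt·Δt = +0.001294  |  p_6 = 0.431573
  7  |  dp/dt·Δt = +0.001114  |  p_7 = 0.432687

0.433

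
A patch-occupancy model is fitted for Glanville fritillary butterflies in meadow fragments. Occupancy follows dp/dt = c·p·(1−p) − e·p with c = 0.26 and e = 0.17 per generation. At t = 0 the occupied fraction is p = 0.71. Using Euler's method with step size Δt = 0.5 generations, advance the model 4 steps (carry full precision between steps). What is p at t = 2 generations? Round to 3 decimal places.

Update rule: p ← p + [c·p·(1−p) − e·p]·Δt with Δt = 0.5.
p: 0.71000 → 0.67642  (Δp = -0.03358)
p: 0.67642 → 0.64738  (Δp = -0.02904)
p: 0.64738 → 0.62203  (Δp = -0.02535)
p: 0.62203 → 0.59972  (Δp = -0.02231)

0.600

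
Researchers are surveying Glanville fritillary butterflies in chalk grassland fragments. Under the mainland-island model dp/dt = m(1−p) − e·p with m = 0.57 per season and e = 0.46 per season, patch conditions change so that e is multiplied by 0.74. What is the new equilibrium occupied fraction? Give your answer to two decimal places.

0.63

Before: p* = 0.57/(0.57+0.46) = 0.5534.
After: m = 0.57, e = 0.3404; p* = 0.57/0.9104 = 0.6261.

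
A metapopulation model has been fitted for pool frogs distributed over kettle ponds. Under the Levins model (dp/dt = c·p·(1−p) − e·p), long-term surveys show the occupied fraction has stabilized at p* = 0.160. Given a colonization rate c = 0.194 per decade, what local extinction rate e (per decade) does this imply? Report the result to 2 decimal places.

At equilibrium c(1−p*) = e.
e = 0.194 × (1 − 0.160) = 0.194 × 0.8400 = 0.1630.

0.16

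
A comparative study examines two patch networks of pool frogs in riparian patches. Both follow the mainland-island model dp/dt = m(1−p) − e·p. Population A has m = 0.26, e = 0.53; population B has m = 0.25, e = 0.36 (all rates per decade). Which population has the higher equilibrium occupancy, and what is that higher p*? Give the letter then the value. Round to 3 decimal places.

A: p*_A = m/(m+e) = 0.26/0.7900 = 0.3291.
B: p*_B = 0.25/0.6100 = 0.4098.
B is higher at 0.4098.

B, 0.410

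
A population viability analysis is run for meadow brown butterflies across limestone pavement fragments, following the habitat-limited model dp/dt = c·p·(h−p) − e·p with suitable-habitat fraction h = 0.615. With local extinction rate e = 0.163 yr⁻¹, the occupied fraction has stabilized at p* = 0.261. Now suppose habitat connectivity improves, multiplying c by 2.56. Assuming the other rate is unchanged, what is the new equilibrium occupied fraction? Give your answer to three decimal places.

Balance c(h−p*) = e gives c = e/(0.615 − 0.26100) = 0.163/0.35400 = 0.46045.
New p* = 0.615 − e/c = 0.615 − 0.16300/1.17875 = 0.47672.

0.477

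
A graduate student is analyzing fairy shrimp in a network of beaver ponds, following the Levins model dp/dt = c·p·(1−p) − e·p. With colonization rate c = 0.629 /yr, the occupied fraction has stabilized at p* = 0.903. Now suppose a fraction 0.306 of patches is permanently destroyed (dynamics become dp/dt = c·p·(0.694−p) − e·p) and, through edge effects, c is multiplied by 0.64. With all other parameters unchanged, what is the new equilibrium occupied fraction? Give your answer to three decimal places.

Balance c(1−p*) = e gives e = 0.629×(1 − 0.90300) = 0.06101.
New p* = 0.694 − e/c = 0.694 − 0.06101/0.40256 = 0.54244.

0.542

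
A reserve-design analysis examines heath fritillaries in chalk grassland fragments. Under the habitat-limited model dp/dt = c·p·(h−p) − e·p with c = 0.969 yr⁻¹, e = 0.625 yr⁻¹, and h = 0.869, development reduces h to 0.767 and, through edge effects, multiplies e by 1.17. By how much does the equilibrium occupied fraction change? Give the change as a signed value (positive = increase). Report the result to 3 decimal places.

-0.212

Before: p* = h − e/c = 0.869 − 0.625/0.969 = 0.869 − 0.6450 = 0.2240.
After: c = 0.969, e = 0.73125, h = 0.767; p* = 0.767 − 0.73125/0.969 = 0.0124.
Δp* = 0.0124 − 0.2240 = -0.2116.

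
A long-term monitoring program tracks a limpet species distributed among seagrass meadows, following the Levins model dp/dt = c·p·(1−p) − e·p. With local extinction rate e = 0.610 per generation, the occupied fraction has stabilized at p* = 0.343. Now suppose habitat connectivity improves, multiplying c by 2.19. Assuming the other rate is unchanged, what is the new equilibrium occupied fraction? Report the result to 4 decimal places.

Balance c(1−p*) = e gives c = e/(1 − 0.34300) = 0.610/0.65700 = 0.92846.
New p* = 1 − e/c = 1 − 0.61000/2.03333 = 0.70000.

0.7000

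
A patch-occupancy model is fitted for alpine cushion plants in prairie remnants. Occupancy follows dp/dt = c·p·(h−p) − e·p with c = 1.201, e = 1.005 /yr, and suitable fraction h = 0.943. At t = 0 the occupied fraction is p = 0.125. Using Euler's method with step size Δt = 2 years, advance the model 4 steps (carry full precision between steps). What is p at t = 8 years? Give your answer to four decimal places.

0.1111

Update rule: p ← p + [c·p·(h−p) − e·p]·Δt with Δt = 2.
  1  |  dp/dt·Δt = -0.005645  |  p_1 = 0.119355
  2  |  dp/dt·Δt = -0.003772  |  p_2 = 0.115582
  3  |  dp/dt·Δt = -0.002606  |  p_3 = 0.112977
  4  |  dp/dt·Δt = -0.001840  |  p_4 = 0.111137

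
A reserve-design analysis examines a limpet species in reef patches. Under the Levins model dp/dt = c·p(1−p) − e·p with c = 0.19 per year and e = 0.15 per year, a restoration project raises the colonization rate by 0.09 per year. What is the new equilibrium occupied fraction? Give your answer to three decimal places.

Before: p* = 1 − 0.15/0.19 = 0.2105.
After the change, c = 0.28, e = 0.15, so p* = 1 − 0.15/0.28 = 0.4643.

0.464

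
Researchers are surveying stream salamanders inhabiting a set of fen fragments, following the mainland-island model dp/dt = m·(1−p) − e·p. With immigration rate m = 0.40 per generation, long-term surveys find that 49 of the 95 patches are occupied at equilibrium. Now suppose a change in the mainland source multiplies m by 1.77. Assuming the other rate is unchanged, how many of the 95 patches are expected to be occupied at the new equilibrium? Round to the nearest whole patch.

Observed p* = 49/95 = 0.51579.
Balance m(1−p*) = e·p* gives e = m(1−p*)/p* = 0.40×0.48421/0.51579 = 0.37551.
New p* = m/(m+e) = 0.70800/(0.70800+0.37551) = 0.65343.
Expected occupied = 95 × 0.65343 = 62.08 ≈ 62.

62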